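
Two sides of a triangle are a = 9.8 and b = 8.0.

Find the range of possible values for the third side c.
By the triangle inequality: |a - b| < c < a + b
|9.8 - 8.0| < c < 9.8 + 8.0
1.8 < c < 17.8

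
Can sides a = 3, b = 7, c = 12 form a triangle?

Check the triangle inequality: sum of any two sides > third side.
No: 3 + 7 = 10 is not > 12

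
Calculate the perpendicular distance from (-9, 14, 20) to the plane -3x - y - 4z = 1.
d = |(-3)(-9) + (-1)(14) + (-4)(20) - (1)| / √((-3)² + (-1)² + (-4)²) = 68/√26 = 13.34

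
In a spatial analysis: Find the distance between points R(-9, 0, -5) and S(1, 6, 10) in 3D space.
d = √[(10)² + (6)² + (15)²] = √361 = 19.0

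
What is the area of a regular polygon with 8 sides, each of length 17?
For a regular 8-gon with side length s = 17:
Apothem a = s / (2*tan(pi/8)) = 17 / (2*tan(pi/8)) ≈ 20.52082
Perimeter P = 8 * 17 = 136
Area = (1/2) * P * a = (1/2) * 136 * 20.52082 = 1395.42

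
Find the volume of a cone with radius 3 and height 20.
Volume = (1/3) * pi * r² * h
Volume = (1/3) * pi * 3² * 20
Volume = (1/3) * pi * 9 * 20
Volume = (1/3) * pi * 180
Volume = 188.50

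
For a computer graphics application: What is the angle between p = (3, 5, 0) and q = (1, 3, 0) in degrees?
p·q = 18, |p|² = 34, |q|² = 10
cos θ = 18/√340 ≈ 0.9762
θ ≈ 12.53°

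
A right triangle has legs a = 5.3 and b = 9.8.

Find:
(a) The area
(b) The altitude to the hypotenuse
(a) Area = ½ab = ½·5.3·9.8 = 25.97
(b) Hypotenuse c = √(5.3² + 9.8²) = √124.13 = 11.1414
    Area = ½·c·h_c  →  h_c = 2·Area/c = 2·25.97/11.1414 = 4.662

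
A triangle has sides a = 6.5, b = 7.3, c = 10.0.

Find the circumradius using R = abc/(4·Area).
s = (a+b+c)/2 = 11.9
Area = √(s(s-a)(s-b)(s-c)) = √(11.9·5.4·4.6·1.9) = 23.6988
R = abc/(4·Area) = (6.5·7.3·10.0)/(4·23.6988) = 474.5/94.7952 = 5.006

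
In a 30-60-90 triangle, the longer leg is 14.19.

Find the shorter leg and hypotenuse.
In a 30-60-90 triangle, sides are in ratio 1 : √3 : 2.
Long leg = short leg·√3  →  short leg = 14.19/√3 = 8.193
Hypotenuse = 2·(short leg) = 2·14.19/√3 = 16.39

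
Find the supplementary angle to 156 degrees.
Supplementary angles sum to 180 degrees.
Other angle = 180 - 156
Other angle = 24 degrees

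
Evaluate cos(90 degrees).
cos(90 degrees) = 0
Decimal approximation: 0.0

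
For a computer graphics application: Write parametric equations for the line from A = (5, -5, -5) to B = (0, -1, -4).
Direction vector d = B - A = (-5, 4, 1)
x = 5 - 5t, y = -5 + 4t, z = -5 + t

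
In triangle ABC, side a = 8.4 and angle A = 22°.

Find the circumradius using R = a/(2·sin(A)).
R = a/(2·sin(A)) = 8.4/(2·sin(22°))
R = 8.4/(2·0.374607) = 8.4/0.749213 = 11.21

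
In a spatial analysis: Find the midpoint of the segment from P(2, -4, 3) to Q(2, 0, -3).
Midpoint = ((2+2)/2, (-4+0)/2, (3-3)/2) = (2, -2, 0)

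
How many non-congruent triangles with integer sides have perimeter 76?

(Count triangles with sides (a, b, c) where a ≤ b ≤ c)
With a ≤ b ≤ c and a + b + c = 76, the triangle inequality a + b > c gives c < 76/2, so c ≤ 37.
Iterate a from 1 to ⌊p/3⌋ = 25; for each a, b ranges from a to ⌊(p−a)/2⌋ with c = p − a − b, keeping only c ≥ b.
Triples: (2, 37, 37), (3, 36, 37), (4, 35, 37), …
Count = 120 triangles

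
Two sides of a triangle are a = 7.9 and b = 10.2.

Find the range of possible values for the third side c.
By the triangle inequality: |a - b| < c < a + b
|7.9 - 10.2| < c < 7.9 + 10.2
2.3 < c < 18.1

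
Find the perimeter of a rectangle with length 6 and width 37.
Perimeter = 2 * (length + width)
Perimeter = 2 * (6 + 37)
Perimeter = 2 * 43
Perimeter = 86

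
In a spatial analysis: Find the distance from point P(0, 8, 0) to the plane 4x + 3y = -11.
d = |4(0) + 3(8) + 0(0) - (-11)| / √(4² + 3² + 0²) = 35/√25 = 7.0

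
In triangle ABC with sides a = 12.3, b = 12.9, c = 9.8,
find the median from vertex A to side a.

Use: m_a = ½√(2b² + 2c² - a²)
m_a = ½√(2·12.9² + 2·9.8² - 12.3²)
m_a = ½√(332.82 + 192.08 - 151.29) = ½√373.61 = 9.664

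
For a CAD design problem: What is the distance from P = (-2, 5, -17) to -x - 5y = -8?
d = |(-1)(-2) + (-5)(5) + 0(-17) - (-8)| / √((-1)² + (-5)² + 0²) = 15/√26 = 2.942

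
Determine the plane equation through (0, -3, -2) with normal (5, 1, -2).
d = n·P = (5)(0) + (1)(-3) + (-2)(-2) = 1
Plane: 5x + y - 2z = 1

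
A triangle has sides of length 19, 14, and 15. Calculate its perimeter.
Perimeter = sum of all sides
Perimeter = 19 + 14 + 15
Perimeter = 48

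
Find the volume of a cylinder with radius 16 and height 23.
Volume = pi * r² * h
Volume = pi * 16² * 23
Volume = pi * 256 * 23
Volume = pi * 5888
Volume = 18497.70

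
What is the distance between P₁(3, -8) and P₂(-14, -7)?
Using the distance formula: d = sqrt((x₂-x₁)² + (y₂-y₁)²)
dx = (-14) - 3 = -17
dy = (-7) - (-8) = 1
d = sqrt((-17)² + 1²) = sqrt(289 + 1) = sqrt(290) = 17.03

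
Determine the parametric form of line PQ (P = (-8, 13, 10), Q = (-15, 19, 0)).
Direction vector d = Q - P = (-7, 6, -10)
x = -8 - 7t, y = 13 + 6t, z = 10 - 10t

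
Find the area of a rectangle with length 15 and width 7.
Area = length * width
Area = 15 * 7
Area = 105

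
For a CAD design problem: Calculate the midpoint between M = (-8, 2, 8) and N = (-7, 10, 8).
Midpoint = ((-8-7)/2, (2+10)/2, (8+8)/2) = (-7.5, 6, 8)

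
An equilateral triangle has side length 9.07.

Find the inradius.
For an equilateral triangle, r = s/(2√3) where s is the side.
r = 9.07/(2√3) = 9.07/3.464102 = 2.618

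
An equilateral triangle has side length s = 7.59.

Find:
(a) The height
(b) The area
(a) Height h = s·√3/2 = 7.59·√3/2 = 6.573
(b) Area = (√3/4)·s² = (√3/4)·7.59² = (√3/4)·57.6081 = 24.95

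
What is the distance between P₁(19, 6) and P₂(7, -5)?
Using the distance formula: d = sqrt((x₂-x₁)² + (y₂-y₁)²)
dx = 7 - 19 = -12
dy = (-5) - 6 = -11
d = sqrt((-12)² + (-11)²) = sqrt(144 + 121) = sqrt(265) = 16.28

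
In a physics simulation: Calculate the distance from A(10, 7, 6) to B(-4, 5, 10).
d = √[(-14)² + (-2)² + (4)²] = √216 = 14.7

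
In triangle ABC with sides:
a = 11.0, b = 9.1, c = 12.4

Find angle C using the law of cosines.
cos(C) = (a² + b² - c²)/(2ab)
cos(C) = (11.0² + 9.1² - 12.4²)/(2·11.0·9.1) = 50.05/200.2 = 0.250000
C = arccos(0.250000) = 75.52°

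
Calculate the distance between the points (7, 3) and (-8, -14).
Using the distance formula: d = sqrt((x₂-x₁)² + (y₂-y₁)²)
dx = (-8) - 7 = -15
dy = (-14) - 3 = -17
d = sqrt((-15)² + (-17)²) = sqrt(225 + 289) = sqrt(514) = 22.67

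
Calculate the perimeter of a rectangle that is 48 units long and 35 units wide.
Perimeter = 2 * (length + width)
Perimeter = 2 * (48 + 35)
Perimeter = 2 * 83
Perimeter = 166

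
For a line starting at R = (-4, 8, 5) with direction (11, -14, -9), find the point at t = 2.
P(2) = (-4 + 11(2), 8 + (-14)(2), 5 + (-9)(2)) = (18, -20, -13)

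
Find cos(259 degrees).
cos(259 degrees) = -0.1908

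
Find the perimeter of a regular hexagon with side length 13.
Perimeter = number of sides * side length
Perimeter = 6 * 13
Perimeter = 78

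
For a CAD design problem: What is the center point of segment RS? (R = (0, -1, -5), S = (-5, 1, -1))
Midpoint = ((0-5)/2, (-1+1)/2, (-5-1)/2) = (-2.5, 0, -3)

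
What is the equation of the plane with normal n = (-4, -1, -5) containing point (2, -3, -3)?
d = n·P = (-4)(2) + (-1)(-3) + (-5)(-3) = 10
Plane: -4x - y - 5z = 10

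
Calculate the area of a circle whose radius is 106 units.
Area = pi * r²
Area = pi * 106²
Area = pi * 11236
Area = 35298.94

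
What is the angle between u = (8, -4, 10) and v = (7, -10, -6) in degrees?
u·v = 36, |u|² = 180, |v|² = 185
cos θ = 36/√33300 ≈ 0.1973
θ ≈ 78.62°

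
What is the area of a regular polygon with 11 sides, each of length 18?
For a regular 11-gon with side length s = 18:
Apothem a = s / (2*tan(pi/11)) = 18 / (2*tan(pi/11)) ≈ 30.6512
Perimeter P = 11 * 18 = 198
Area = (1/2) * P * a = (1/2) * 198 * 30.6512 = 3034.47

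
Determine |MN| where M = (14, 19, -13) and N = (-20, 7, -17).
d = √[(-34)² + (-12)² + (-4)²] = √1316 = 36.28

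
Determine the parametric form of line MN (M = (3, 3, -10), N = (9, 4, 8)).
Direction vector d = N - M = (6, 1, 18)
x = 3 + 6t, y = 3 + t, z = -10 + 18t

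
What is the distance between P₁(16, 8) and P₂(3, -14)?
Using the distance formula: d = sqrt((x₂-x₁)² + (y₂-y₁)²)
dx = 3 - 16 = -13
dy = (-14) - 8 = -22
d = sqrt((-13)² + (-22)²) = sqrt(169 + 484) = sqrt(653) = 25.55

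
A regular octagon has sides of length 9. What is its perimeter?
Perimeter = number of sides * side length
Perimeter = 8 * 9
Perimeter = 72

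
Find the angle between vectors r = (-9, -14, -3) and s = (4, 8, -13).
r·s = -109, |r|² = 286, |s|² = 249
cos θ = -109/√71214 ≈ -0.4085
θ ≈ 114.1°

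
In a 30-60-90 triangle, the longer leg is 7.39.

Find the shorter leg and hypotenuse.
In a 30-60-90 triangle, sides are in ratio 1 : √3 : 2.
Long leg = short leg·√3  →  short leg = 7.39/√3 = 4.267
Hypotenuse = 2·(short leg) = 2·7.39/√3 = 8.533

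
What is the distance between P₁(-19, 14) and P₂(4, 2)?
Using the distance formula: d = sqrt((x₂-x₁)² + (y₂-y₁)²)
dx = 4 - (-19) = 23
dy = 2 - 14 = -12
d = sqrt(23² + (-12)²) = sqrt(529 + 144) = sqrt(673) = 25.94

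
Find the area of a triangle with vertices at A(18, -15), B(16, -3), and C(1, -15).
Using the coordinate formula: Area = (1/2)|x₁(y₂-y₃) + x₂(y₃-y₁) + x₃(y₁-y₂)|
Area = (1/2)|18((-3)-(-15)) + 16((-15)-(-15)) + 1((-15)-(-3))|
Area = (1/2)|18*12 + 16*0 + 1*(-12)|
Area = (1/2)|216 + 0 + (-12)|
Area = (1/2)*204 = 102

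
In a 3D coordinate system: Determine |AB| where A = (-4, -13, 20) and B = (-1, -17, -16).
d = √[(3)² + (-4)² + (-36)²] = √1321 = 36.35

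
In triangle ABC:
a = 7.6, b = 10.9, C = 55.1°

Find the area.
Using A = ½ab·sin(C):
A = ½·7.6·10.9·sin(55.1°) = ½·82.84·0.820152 = 33.97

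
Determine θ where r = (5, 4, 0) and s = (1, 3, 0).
r·s = 17, |r|² = 41, |s|² = 10
cos θ = 17/√410 ≈ 0.8396
θ ≈ 32.91°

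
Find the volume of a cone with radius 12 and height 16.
Volume = (1/3) * pi * r² * h
Volume = (1/3) * pi * 12² * 16
Volume = (1/3) * pi * 144 * 16
Volume = (1/3) * pi * 2304
Volume = 2412.74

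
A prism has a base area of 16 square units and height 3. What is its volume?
Volume = base area * height
Volume = 16 * 3
Volume = 48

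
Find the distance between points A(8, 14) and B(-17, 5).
Using the distance formula: d = sqrt((x₂-x₁)² + (y₂-y₁)²)
dx = (-17) - 8 = -25
dy = 5 - 14 = -9
d = sqrt((-25)² + (-9)²) = sqrt(625 + 81) = sqrt(706) = 26.57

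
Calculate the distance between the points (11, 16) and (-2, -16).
Using the distance formula: d = sqrt((x₂-x₁)² + (y₂-y₁)²)
dx = (-2) - 11 = -13
dy = (-16) - 16 = -32
d = sqrt((-13)² + (-32)²) = sqrt(169 + 1024) = sqrt(1193) = 34.54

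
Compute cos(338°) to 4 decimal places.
cos(338 degrees) = 0.9272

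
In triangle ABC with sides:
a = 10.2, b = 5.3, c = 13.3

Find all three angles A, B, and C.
By the law of cosines:
cos(A) = (b² + c² - a²)/(2bc) = 0.715988  →  A = 44.28°
cos(B) = (a² + c² - b²)/(2ac) = 0.931889  →  B = 21.27°
cos(C) = (a² + b² - c²)/(2ab) = -0.413984  →  C = 114.5°
Check: A + B + C = 180.0° ✓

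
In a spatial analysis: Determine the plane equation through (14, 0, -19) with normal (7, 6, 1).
d = n·P = (7)(14) + (6)(0) + (1)(-19) = 79
Plane: 7x + 6y + z = 79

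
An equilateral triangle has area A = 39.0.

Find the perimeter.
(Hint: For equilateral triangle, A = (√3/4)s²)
A = (√3/4)s²  →  s² = 4A/√3 = 4·39.0/√3 = 90.0666
s = 9.49034
Perimeter = 3s = 28.47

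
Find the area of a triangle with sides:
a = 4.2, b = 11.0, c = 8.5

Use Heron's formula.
s = (a+b+c)/2 = (4.2+11.0+8.5)/2 = 11.85
A = √(s(s-a)(s-b)(s-c)) = √(11.85·7.65·0.85·3.35)
A = √258.133 = 16.07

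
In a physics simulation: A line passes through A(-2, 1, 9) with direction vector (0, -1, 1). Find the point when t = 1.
P(1) = (-2 + 0(1), 1 + (-1)(1), 9 + 1(1)) = (-2, 0, 10)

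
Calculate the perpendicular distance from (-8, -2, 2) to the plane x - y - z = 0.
d = |1(-8) + (-1)(-2) + (-1)(2) - (0)| / √(1² + (-1)² + (-1)²) = 8/√3 = 4.619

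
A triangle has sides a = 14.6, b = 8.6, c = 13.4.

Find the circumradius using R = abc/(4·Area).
s = (a+b+c)/2 = 18.3
Area = √(s(s-a)(s-b)(s-c)) = √(18.3·3.7·9.7·4.9) = 56.7297
R = abc/(4·Area) = (14.6·8.6·13.4)/(4·56.7297) = 1682.504/226.9188 = 7.415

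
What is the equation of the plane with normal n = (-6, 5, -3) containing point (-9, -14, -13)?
d = n·P = (-6)(-9) + (5)(-14) + (-3)(-13) = 23
Plane: -6x + 5y - 3z = 23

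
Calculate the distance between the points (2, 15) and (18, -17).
Using the distance formula: d = sqrt((x₂-x₁)² + (y₂-y₁)²)
dx = 18 - 2 = 16
dy = (-17) - 15 = -32
d = sqrt(16² + (-32)²) = sqrt(256 + 1024) = sqrt(1280) = 35.78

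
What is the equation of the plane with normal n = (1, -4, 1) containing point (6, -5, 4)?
d = n·P = (1)(6) + (-4)(-5) + (1)(4) = 30
Plane: x - 4y + z = 30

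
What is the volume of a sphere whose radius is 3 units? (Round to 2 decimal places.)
Volume = (4/3) * pi * r³
Volume = (4/3) * pi * 3³
Volume = (4/3) * pi * 27
Volume = 113.10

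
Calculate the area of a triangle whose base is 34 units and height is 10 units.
Area = (1/2) * base * height
Area = (1/2) * 34 * 10
Area = 170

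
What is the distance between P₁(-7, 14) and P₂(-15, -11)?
Using the distance formula: d = sqrt((x₂-x₁)² + (y₂-y₁)²)
dx = (-15) - (-7) = -8
dy = (-11) - 14 = -25
d = sqrt((-8)² + (-25)²) = sqrt(64 + 625) = sqrt(689) = 26.25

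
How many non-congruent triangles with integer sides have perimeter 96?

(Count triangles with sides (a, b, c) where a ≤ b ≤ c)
With a ≤ b ≤ c and a + b + c = 96, the triangle inequality a + b > c gives c < 96/2, so c ≤ 47.
Iterate a from 1 to ⌊p/3⌋ = 32; for each a, b ranges from a to ⌊(p−a)/2⌋ with c = p − a − b, keeping only c ≥ b.
Triples: (2, 47, 47), (3, 46, 47), (4, 45, 47), …
Count = 192 triangles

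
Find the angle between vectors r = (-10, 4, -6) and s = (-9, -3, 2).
r·s = 66, |r|² = 152, |s|² = 94
cos θ = 66/√14288 ≈ 0.5522
θ ≈ 56.49°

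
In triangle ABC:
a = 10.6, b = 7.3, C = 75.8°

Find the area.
Using A = ½ab·sin(C):
A = ½·10.6·7.3·sin(75.8°) = ½·77.38·0.969445 = 37.51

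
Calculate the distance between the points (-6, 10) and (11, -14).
Using the distance formula: d = sqrt((x₂-x₁)² + (y₂-y₁)²)
dx = 11 - (-6) = 17
dy = (-14) - 10 = -24
d = sqrt(17² + (-24)²) = sqrt(289 + 576) = sqrt(865) = 29.41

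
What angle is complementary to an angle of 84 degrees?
Complementary angles sum to 90 degrees.
Other angle = 90 - 84
Other angle = 6 degrees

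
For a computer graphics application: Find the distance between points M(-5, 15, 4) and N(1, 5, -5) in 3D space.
d = √[(6)² + (-10)² + (-9)²] = √217 = 14.73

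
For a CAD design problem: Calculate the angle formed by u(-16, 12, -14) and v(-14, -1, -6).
u·v = 296, |u|² = 596, |v|² = 233
cos θ = 296/√138868 ≈ 0.7943
θ ≈ 37.41°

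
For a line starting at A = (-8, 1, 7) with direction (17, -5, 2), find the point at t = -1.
P(-1) = (-8 + 17(-1), 1 + (-5)(-1), 7 + 2(-1)) = (-25, 6, 5)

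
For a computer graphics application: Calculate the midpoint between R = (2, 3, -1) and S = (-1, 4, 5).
Midpoint = ((2-1)/2, (3+4)/2, (-1+5)/2) = (0.5, 3.5, 2)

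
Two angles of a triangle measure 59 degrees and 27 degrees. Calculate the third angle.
Sum of angles in a triangle = 180 degrees
Third angle = 180 - 59 - 27
Third angle = 94 degrees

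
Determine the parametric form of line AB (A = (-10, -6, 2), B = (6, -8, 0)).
Direction vector d = B - A = (16, -2, -2)
x = -10 + 16t, y = -6 - 2t, z = 2 - 2t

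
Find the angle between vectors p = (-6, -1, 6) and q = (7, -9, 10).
p·q = 27, |p|² = 73, |q|² = 230
cos θ = 27/√16790 ≈ 0.2084
θ ≈ 77.97°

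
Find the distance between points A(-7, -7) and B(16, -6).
Using the distance formula: d = sqrt((x₂-x₁)² + (y₂-y₁)²)
dx = 16 - (-7) = 23
dy = (-6) - (-7) = 1
d = sqrt(23² + 1²) = sqrt(529 + 1) = sqrt(530) = 23.02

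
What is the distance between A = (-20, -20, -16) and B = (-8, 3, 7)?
d = √[(12)² + (23)² + (23)²] = √1202 = 34.67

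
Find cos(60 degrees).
cos(60 degrees) = 1/2
Decimal approximation: 0.5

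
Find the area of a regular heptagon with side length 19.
For a regular 7-gon with side length s = 19:
Apothem a = s / (2*tan(pi/7)) = 19 / (2*tan(pi/7)) ≈ 19.72695
Perimeter P = 7 * 19 = 133
Area = (1/2) * P * a = (1/2) * 133 * 19.72695 = 1311.84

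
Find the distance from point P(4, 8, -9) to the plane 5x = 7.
d = |5(4) + 0(8) + 0(-9) - (7)| / √(5² + 0² + 0²) = 13/√25 = 2.6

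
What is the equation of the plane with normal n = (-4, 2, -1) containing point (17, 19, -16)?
d = n·P = (-4)(17) + (2)(19) + (-1)(-16) = -14
Plane: -4x + 2y - z = -14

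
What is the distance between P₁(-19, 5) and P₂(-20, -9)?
Using the distance formula: d = sqrt((x₂-x₁)² + (y₂-y₁)²)
dx = (-20) - (-19) = -1
dy = (-9) - 5 = -14
d = sqrt((-1)² + (-14)²) = sqrt(1 + 196) = sqrt(197) = 14.04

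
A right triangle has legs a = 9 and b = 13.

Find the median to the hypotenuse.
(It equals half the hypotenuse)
Hypotenuse c = √(9² + 13²) = √250 = 15.8114
Median to hypotenuse = c/2 = 7.906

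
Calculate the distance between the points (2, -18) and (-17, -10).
Using the distance formula: d = sqrt((x₂-x₁)² + (y₂-y₁)²)
dx = (-17) - 2 = -19
dy = (-10) - (-18) = 8
d = sqrt((-19)² + 8²) = sqrt(361 + 64) = sqrt(425) = 20.62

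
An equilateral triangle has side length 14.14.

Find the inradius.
For an equilateral triangle, r = s/(2√3) where s is the side.
r = 14.14/(2√3) = 14.14/3.464102 = 4.082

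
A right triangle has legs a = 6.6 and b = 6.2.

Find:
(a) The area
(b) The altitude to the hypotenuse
(a) Area = ½ab = ½·6.6·6.2 = 20.46
(b) Hypotenuse c = √(6.6² + 6.2²) = √82 = 9.05539
    Area = ½·c·h_c  →  h_c = 2·Area/c = 2·20.46/9.05539 = 4.519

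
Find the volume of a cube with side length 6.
Volume = s³
Volume = 6³
Volume = 216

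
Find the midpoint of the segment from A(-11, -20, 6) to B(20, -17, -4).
Midpoint = ((-11+20)/2, (-20-17)/2, (6-4)/2) = (4.5, -18.5, 1)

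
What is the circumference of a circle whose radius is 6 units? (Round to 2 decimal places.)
Circumference = 2 * pi * r
Circumference = 2 * pi * 6
Circumference = 37.70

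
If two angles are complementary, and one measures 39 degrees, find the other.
Complementary angles sum to 90 degrees.
Other angle = 90 - 39
Other angle = 51 degrees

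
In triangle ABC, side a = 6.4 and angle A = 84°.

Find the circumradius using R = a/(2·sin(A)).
R = a/(2·sin(A)) = 6.4/(2·sin(84°))
R = 6.4/(2·0.994522) = 6.4/1.989044 = 3.218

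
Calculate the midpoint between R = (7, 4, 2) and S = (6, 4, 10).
Midpoint = ((7+6)/2, (4+4)/2, (2+10)/2) = (6.5, 4, 6)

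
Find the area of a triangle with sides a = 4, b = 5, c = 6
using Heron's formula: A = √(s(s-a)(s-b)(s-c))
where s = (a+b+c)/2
s = (4+5+6)/2 = 7.5
A = √(7.5·3.5·2.5·1.5) = √98.4375 = 9.922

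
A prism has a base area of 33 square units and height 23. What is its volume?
Volume = base area * height
Volume = 33 * 23
Volume = 759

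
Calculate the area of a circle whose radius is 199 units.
Area = pi * r²
Area = pi * 199²
Area = pi * 39601
Area = 124410.21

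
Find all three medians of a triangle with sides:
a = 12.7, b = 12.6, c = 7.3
Using m_x = ½√(2y² + 2z² - x²):
m_a = ½√(2·12.6² + 2·7.3² - 12.7²) = ½√262.81 = 8.106
m_b = ½√(2·12.7² + 2·7.3² - 12.6²) = ½√270.4 = 8.222
m_c = ½√(2·12.7² + 2·12.6² - 7.3²) = ½√586.81 = 12.11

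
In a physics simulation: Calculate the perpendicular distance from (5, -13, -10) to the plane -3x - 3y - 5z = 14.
d = |(-3)(5) + (-3)(-13) + (-5)(-10) - (14)| / √((-3)² + (-3)² + (-5)²) = 60/√43 = 9.15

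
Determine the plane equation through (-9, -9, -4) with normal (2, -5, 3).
d = n·P = (2)(-9) + (-5)(-9) + (3)(-4) = 15
Plane: 2x - 5y + 3z = 15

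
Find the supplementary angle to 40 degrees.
Supplementary angles sum to 180 degrees.
Other angle = 180 - 40
Other angle = 140 degrees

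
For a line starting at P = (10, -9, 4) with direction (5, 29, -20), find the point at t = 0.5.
P(0.5) = (10 + 5(0.5), -9 + 29(0.5), 4 + (-20)(0.5)) = (12.5, 5.5, -6)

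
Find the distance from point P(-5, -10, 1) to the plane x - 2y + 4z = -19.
d = |1(-5) + (-2)(-10) + 4(1) - (-19)| / √(1² + (-2)² + 4²) = 38/√21 = 8.292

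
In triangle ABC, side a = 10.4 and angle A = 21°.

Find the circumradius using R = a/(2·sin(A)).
R = a/(2·sin(A)) = 10.4/(2·sin(21°))
R = 10.4/(2·0.358368) = 10.4/0.716736 = 14.51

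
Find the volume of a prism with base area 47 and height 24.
Volume = base area * height
Volume = 47 * 24
Volume = 1128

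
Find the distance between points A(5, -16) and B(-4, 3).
Using the distance formula: d = sqrt((x₂-x₁)² + (y₂-y₁)²)
dx = (-4) - 5 = -9
dy = 3 - (-16) = 19
d = sqrt((-9)² + 19²) = sqrt(81 + 361) = sqrt(442) = 21.02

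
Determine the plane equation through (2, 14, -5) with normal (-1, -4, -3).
d = n·P = (-1)(2) + (-4)(14) + (-3)(-5) = -43
Plane: -x - 4y - 3z = -43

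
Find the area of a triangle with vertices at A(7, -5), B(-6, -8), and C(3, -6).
Using the coordinate formula: Area = (1/2)|x₁(y₂-y₃) + x₂(y₃-y₁) + x₃(y₁-y₂)|
Area = (1/2)|7((-8)-(-6)) + (-6)((-6)-(-5)) + 3((-5)-(-8))|
Area = (1/2)|7*(-2) + (-6)*(-1) + 3*3|
Area = (1/2)|(-14) + 6 + 9|
Area = (1/2)*1 = 0.50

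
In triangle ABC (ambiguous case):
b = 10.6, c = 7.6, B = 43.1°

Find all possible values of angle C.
sin(C)/c = sin(B)/b  →  sin(C) = c·sin(B)/b = 7.6·sin(43.1°)/10.6 = 0.489894
C₁ = arcsin(0.489894) = 29.33°,  C₂ = 180° - C₁ = 150.67°
Check C₂: A = 180° - 43.1° - 150.67° = -13.77° ≤ 0, rejected
C = 29.33° (one solution)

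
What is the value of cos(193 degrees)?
cos(193 degrees) = -0.9744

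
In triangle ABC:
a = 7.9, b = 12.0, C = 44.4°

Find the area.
Using A = ½ab·sin(C):
A = ½·7.9·12.0·sin(44.4°) = ½·94.8·0.699663 = 33.16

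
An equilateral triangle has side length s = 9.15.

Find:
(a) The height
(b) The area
(a) Height h = s·√3/2 = 9.15·√3/2 = 7.924
(b) Area = (√3/4)·s² = (√3/4)·9.15² = (√3/4)·83.7225 = 36.25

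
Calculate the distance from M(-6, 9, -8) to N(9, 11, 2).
d = √[(15)² + (2)² + (10)²] = √329 = 18.14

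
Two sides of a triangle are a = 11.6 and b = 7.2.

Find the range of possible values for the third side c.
By the triangle inequality: |a - b| < c < a + b
|11.6 - 7.2| < c < 11.6 + 7.2
4.4 < c < 18.8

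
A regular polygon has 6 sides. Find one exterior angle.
Exterior angle of a regular n-gon = 360/n
Exterior angle = 360/6
Exterior angle = 60 degrees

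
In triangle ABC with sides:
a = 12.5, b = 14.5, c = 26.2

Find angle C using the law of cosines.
cos(C) = (a² + b² - c²)/(2ab)
cos(C) = (12.5² + 14.5² - 26.2²)/(2·12.5·14.5) = -319.94/362.5 = -0.882593
C = arccos(-0.882593) = 152°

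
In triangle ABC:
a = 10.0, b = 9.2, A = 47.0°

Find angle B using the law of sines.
sin(B)/b = sin(A)/a
sin(B) = b·sin(A)/a = 9.2·sin(47.0°)/10.0 = 0.672845
B = arcsin(0.672845) = 42.29°  (b ≤ a, so B ≤ A and the acute solution is unique)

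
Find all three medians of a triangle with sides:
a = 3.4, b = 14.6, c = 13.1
Using m_x = ½√(2y² + 2z² - x²):
m_a = ½√(2·14.6² + 2·13.1² - 3.4²) = ½√757.98 = 13.77
m_b = ½√(2·3.4² + 2·13.1² - 14.6²) = ½√153.18 = 6.188
m_c = ½√(2·3.4² + 2·14.6² - 13.1²) = ½√277.83 = 8.334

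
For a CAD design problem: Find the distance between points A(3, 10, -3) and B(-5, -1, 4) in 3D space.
d = √[(-8)² + (-11)² + (7)²] = √234 = 15.3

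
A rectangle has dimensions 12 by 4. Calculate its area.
Area = length * width
Area = 12 * 4
Area = 48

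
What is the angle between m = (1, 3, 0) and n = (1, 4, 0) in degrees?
m·n = 13, |m|² = 10, |n|² = 17
cos θ = 13/√170 ≈ 0.9971
θ ≈ 4.399°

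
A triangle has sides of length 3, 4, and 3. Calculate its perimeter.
Perimeter = sum of all sides
Perimeter = 3 + 4 + 3
Perimeter = 10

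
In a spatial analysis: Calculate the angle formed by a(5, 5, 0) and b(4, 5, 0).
a·b = 45, |a|² = 50, |b|² = 41
cos θ = 45/√2050 ≈ 0.9939
θ ≈ 6.34°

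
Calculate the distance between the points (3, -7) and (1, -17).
Using the distance formula: d = sqrt((x₂-x₁)² + (y₂-y₁)²)
dx = 1 - 3 = -2
dy = (-17) - (-7) = -10
d = sqrt((-2)² + (-10)²) = sqrt(4 + 100) = sqrt(104) = 10.20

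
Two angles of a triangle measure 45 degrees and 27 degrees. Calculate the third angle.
Sum of angles in a triangle = 180 degrees
Third angle = 180 - 45 - 27
Third angle = 108 degrees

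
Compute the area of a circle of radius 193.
Area = pi * r²
Area = pi * 193²
Area = pi * 37249
Area = 117021.18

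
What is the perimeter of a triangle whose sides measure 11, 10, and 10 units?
Perimeter = sum of all sides
Perimeter = 11 + 10 + 10
Perimeter = 31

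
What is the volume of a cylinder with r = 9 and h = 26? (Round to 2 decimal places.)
Volume = pi * r² * h
Volume = pi * 9² * 26
Volume = pi * 81 * 26
Volume = pi * 2106
Volume = 6616.19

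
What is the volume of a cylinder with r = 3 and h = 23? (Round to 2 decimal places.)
Volume = pi * r² * h
Volume = pi * 3² * 23
Volume = pi * 9 * 23
Volume = pi * 207
Volume = 650.31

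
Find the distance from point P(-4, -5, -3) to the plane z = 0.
d = |0(-4) + 0(-5) + 1(-3) - (0)| / √(0² + 0² + 1²) = 3/√1 = 3.0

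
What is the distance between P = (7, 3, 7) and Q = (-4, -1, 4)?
d = √[(-11)² + (-4)² + (-3)²] = √146 = 12.08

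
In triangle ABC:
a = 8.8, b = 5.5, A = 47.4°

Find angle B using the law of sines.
sin(B)/b = sin(A)/a
sin(B) = b·sin(A)/a = 5.5·sin(47.4°)/8.8 = 0.460061
B = arcsin(0.460061) = 27.39°  (b ≤ a, so B ≤ A and the acute solution is unique)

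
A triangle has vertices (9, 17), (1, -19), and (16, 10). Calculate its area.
Using the coordinate formula: Area = (1/2)|x₁(y₂-y₃) + x₂(y₃-y₁) + x₃(y₁-y₂)|
Area = (1/2)|9((-19)-10) + 1(10-17) + 16(17-(-19))|
Area = (1/2)|9*(-29) + 1*(-7) + 16*36|
Area = (1/2)|(-261) + (-7) + 576|
Area = (1/2)*308 = 154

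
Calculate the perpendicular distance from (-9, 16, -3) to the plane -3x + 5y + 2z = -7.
d = |(-3)(-9) + 5(16) + 2(-3) - (-7)| / √((-3)² + 5² + 2²) = 108/√38 = 17.52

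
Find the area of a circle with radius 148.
Area = pi * r²
Area = pi * 148²
Area = pi * 21904
Area = 68813.45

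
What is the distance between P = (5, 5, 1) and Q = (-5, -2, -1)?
d = √[(-10)² + (-7)² + (-2)²] = √153 = 12.37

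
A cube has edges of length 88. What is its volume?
Volume = s³
Volume = 88³
Volume = 681472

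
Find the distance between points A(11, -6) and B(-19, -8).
Using the distance formula: d = sqrt((x₂-x₁)² + (y₂-y₁)²)
dx = (-19) - 11 = -30
dy = (-8) - (-6) = -2
d = sqrt((-30)² + (-2)²) = sqrt(900 + 4) = sqrt(904) = 30.07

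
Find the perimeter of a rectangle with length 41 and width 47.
Perimeter = 2 * (length + width)
Perimeter = 2 * (41 + 47)
Perimeter = 2 * 88
Perimeter = 176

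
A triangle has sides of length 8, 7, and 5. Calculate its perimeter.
Perimeter = sum of all sides
Perimeter = 8 + 7 + 5
Perimeter = 20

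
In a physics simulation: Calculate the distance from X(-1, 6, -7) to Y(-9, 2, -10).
d = √[(-8)² + (-4)² + (-3)²] = √89 = 9.434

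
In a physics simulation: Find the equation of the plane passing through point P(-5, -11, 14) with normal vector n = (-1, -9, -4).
d = n·P = (-1)(-5) + (-9)(-11) + (-4)(14) = 48
Plane: -x - 9y - 4z = 48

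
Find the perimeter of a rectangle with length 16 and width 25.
Perimeter = 2 * (length + width)
Perimeter = 2 * (16 + 25)
Perimeter = 2 * 41
Perimeter = 82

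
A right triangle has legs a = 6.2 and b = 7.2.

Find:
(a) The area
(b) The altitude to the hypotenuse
(a) Area = ½ab = ½·6.2·7.2 = 22.32
(b) Hypotenuse c = √(6.2² + 7.2²) = √90.28 = 9.50158
    Area = ½·c·h_c  →  h_c = 2·Area/c = 2·22.32/9.50158 = 4.698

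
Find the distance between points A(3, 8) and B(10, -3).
Using the distance formula: d = sqrt((x₂-x₁)² + (y₂-y₁)²)
dx = 10 - 3 = 7
dy = (-3) - 8 = -11
d = sqrt(7² + (-11)²) = sqrt(49 + 121) = sqrt(170) = 13.04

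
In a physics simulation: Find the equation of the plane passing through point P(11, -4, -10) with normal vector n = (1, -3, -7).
d = n·P = (1)(11) + (-3)(-4) + (-7)(-10) = 93
Plane: x - 3y - 7z = 93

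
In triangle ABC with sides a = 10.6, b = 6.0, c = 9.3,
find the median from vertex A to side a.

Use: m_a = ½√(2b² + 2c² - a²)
m_a = ½√(2·6.0² + 2·9.3² - 10.6²)
m_a = ½√(72 + 172.98 - 112.36) = ½√132.62 = 5.758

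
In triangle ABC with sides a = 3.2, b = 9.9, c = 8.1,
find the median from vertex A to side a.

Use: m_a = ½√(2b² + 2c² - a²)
m_a = ½√(2·9.9² + 2·8.1² - 3.2²)
m_a = ½√(196.02 + 131.22 - 10.24) = ½√317 = 8.902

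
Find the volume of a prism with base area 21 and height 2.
Volume = base area * height
Volume = 21 * 2
Volume = 42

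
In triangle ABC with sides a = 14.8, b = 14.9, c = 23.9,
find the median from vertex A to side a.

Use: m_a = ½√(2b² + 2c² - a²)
m_a = ½√(2·14.9² + 2·23.9² - 14.8²)
m_a = ½√(444.02 + 1142.42 - 219.04) = ½√1367.4 = 18.49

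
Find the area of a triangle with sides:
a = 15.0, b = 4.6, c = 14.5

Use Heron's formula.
s = (a+b+c)/2 = (15.0+4.6+14.5)/2 = 17.05
A = √(s(s-a)(s-b)(s-c)) = √(17.05·2.05·12.45·2.55)
A = √1109.65 = 33.31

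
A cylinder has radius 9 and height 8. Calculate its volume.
Volume = pi * r² * h
Volume = pi * 9² * 8
Volume = pi * 81 * 8
Volume = pi * 648
Volume = 2035.75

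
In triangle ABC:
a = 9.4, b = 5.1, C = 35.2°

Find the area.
Using A = ½ab·sin(C):
A = ½·9.4·5.1·sin(35.2°) = ½·47.94·0.576432 = 13.82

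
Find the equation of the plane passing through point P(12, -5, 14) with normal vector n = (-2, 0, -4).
d = n·P = (-2)(12) + (0)(-5) + (-4)(14) = -80
Plane: -2x - 4z = -80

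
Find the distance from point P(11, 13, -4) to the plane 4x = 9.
d = |4(11) + 0(13) + 0(-4) - (9)| / √(4² + 0² + 0²) = 35/√16 = 8.75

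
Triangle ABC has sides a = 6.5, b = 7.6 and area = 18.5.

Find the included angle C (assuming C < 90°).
Area = ½ab·sin(C)  →  sin(C) = 2·Area/(ab)
sin(C) = 2·18.5/(6.5·7.6) = 0.748988
C = arcsin(0.748988) = 48.5°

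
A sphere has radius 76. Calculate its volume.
Volume = (4/3) * pi * r³
Volume = (4/3) * pi * 76³
Volume = (4/3) * pi * 438976
Volume = 1838778.37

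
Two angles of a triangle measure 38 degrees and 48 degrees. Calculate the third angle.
Sum of angles in a triangle = 180 degrees
Third angle = 180 - 38 - 48
Third angle = 94 degrees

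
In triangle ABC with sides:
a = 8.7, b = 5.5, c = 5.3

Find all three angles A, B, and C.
By the law of cosines:
cos(A) = (b² + c² - a²)/(2bc) = -0.297599  →  A = 107.3°
cos(B) = (a² + c² - b²)/(2ac) = 0.797332  →  B = 37.12°
cos(C) = (a² + b² - c²)/(2ab) = 0.813480  →  C = 35.56°
Check: A + B + C = 180.0° ✓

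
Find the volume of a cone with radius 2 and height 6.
Volume = (1/3) * pi * r² * h
Volume = (1/3) * pi * 2² * 6
Volume = (1/3) * pi * 4 * 6
Volume = (1/3) * pi * 24
Volume = 25.13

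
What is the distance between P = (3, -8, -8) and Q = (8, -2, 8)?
d = √[(5)² + (6)² + (16)²] = √317 = 17.8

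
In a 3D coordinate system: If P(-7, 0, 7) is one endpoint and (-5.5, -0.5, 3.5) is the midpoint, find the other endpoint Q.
Q = (2×(-5.5) - (-7), 2×(-0.5) - 0, 2×3.5 - 7) = (-4, -1, 0)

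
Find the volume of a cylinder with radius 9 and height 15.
Volume = pi * r² * h
Volume = pi * 9² * 15
Volume = pi * 81 * 15
Volume = pi * 1215
Volume = 3817.04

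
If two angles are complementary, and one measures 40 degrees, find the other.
Complementary angles sum to 90 degrees.
Other angle = 90 - 40
Other angle = 50 degrees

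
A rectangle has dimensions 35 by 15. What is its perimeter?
Perimeter = 2 * (length + width)
Perimeter = 2 * (35 + 15)
Perimeter = 2 * 50
Perimeter = 100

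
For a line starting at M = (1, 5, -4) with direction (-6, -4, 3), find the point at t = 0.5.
P(0.5) = (1 + (-6)(0.5), 5 + (-4)(0.5), -4 + 3(0.5)) = (-2, 3, -2.5)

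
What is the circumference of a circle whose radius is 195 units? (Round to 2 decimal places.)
Circumference = 2 * pi * r
Circumference = 2 * pi * 195
Circumference = 1225.22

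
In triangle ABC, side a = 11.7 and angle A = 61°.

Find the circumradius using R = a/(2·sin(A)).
R = a/(2·sin(A)) = 11.7/(2·sin(61°))
R = 11.7/(2·0.874620) = 11.7/1.749239 = 6.689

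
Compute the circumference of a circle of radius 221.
Circumference = 2 * pi * r
Circumference = 2 * pi * 221
Circumference = 1388.58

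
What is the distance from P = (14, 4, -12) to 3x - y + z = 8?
d = |3(14) + (-1)(4) + 1(-12) - (8)| / √(3² + (-1)² + 1²) = 18/√11 = 5.427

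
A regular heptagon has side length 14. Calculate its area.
For a regular 7-gon with side length s = 14:
Apothem a = s / (2*tan(pi/7)) = 14 / (2*tan(pi/7)) ≈ 14.53565
Perimeter P = 7 * 14 = 98
Area = (1/2) * P * a = (1/2) * 98 * 14.53565 = 712.25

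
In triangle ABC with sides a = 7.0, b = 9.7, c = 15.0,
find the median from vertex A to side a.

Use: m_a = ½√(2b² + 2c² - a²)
m_a = ½√(2·9.7² + 2·15.0² - 7.0²)
m_a = ½√(188.18 + 450 - 49) = ½√589.18 = 12.14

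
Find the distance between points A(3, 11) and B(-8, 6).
Using the distance formula: d = sqrt((x₂-x₁)² + (y₂-y₁)²)
dx = (-8) - 3 = -11
dy = 6 - 11 = -5
d = sqrt((-11)² + (-5)²) = sqrt(121 + 25) = sqrt(146) = 12.08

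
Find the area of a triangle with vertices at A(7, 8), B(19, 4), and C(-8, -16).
Using the coordinate formula: Area = (1/2)|x₁(y₂-y₃) + x₂(y₃-y₁) + x₃(y₁-y₂)|
Area = (1/2)|7(4-(-16)) + 19((-16)-8) + (-8)(8-4)|
Area = (1/2)|7*20 + 19*(-24) + (-8)*4|
Area = (1/2)|140 + (-456) + (-32)|
Area = (1/2)*348 = 174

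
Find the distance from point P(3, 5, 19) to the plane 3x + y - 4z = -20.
d = |3(3) + 1(5) + (-4)(19) - (-20)| / √(3² + 1² + (-4)²) = 42/√26 = 8.237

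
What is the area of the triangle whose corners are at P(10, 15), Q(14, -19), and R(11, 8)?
Using the coordinate formula: Area = (1/2)|x₁(y₂-y₃) + x₂(y₃-y₁) + x₃(y₁-y₂)|
Area = (1/2)|10((-19)-8) + 14(8-15) + 11(15-(-19))|
Area = (1/2)|10*(-27) + 14*(-7) + 11*34|
Area = (1/2)|(-270) + (-98) + 374|
Area = (1/2)*6 = 3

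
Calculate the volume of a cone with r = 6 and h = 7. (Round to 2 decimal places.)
Volume = (1/3) * pi * r² * h
Volume = (1/3) * pi * 6² * 7
Volume = (1/3) * pi * 36 * 7
Volume = (1/3) * pi * 252
Volume = 263.89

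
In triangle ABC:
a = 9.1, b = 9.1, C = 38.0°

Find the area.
Using A = ½ab·sin(C):
A = ½·9.1·9.1·sin(38.0°) = ½·82.81·0.615661 = 25.49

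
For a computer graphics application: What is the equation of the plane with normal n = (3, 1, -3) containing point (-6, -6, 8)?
d = n·P = (3)(-6) + (1)(-6) + (-3)(8) = -48
Plane: 3x + y - 3z = -48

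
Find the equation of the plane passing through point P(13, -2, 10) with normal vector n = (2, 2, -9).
d = n·P = (2)(13) + (2)(-2) + (-9)(10) = -68
Plane: 2x + 2y - 9z = -68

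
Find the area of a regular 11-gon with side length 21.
For a regular 11-gon with side length s = 21:
Apothem a = s / (2*tan(pi/11)) = 21 / (2*tan(pi/11)) ≈ 35.7597
Perimeter P = 11 * 21 = 231
Area = (1/2) * P * a = (1/2) * 231 * 35.7597 = 4130.25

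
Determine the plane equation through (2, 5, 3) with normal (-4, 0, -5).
d = n·P = (-4)(2) + (0)(5) + (-5)(3) = -23
Plane: -4x - 5z = -23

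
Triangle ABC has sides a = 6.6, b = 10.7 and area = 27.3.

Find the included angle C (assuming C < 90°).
Area = ½ab·sin(C)  →  sin(C) = 2·Area/(ab)
sin(C) = 2·27.3/(6.6·10.7) = 0.773152
C = arcsin(0.773152) = 50.64°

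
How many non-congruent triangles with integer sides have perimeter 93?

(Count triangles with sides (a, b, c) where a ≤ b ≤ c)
With a ≤ b ≤ c and a + b + c = 93, the triangle inequality a + b > c gives c < 93/2, so c ≤ 46.
Iterate a from 1 to ⌊p/3⌋ = 31; for each a, b ranges from a to ⌊(p−a)/2⌋ with c = p − a − b, keeping only c ≥ b.
Triples: (1, 46, 46), (2, 45, 46), (3, 44, 46), …
Count = 192 triangles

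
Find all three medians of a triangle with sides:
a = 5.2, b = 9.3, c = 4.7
Using m_x = ½√(2y² + 2z² - x²):
m_a = ½√(2·9.3² + 2·4.7² - 5.2²) = ½√190.12 = 6.894
m_b = ½√(2·5.2² + 2·4.7² - 9.3²) = ½√11.77 = 1.715
m_c = ½√(2·5.2² + 2·9.3² - 4.7²) = ½√204.97 = 7.158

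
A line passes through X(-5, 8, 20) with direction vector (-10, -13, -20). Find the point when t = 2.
P(2) = (-5 + (-10)(2), 8 + (-13)(2), 20 + (-20)(2)) = (-25, -18, -20)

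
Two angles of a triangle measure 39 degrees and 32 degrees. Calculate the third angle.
Sum of angles in a triangle = 180 degrees
Third angle = 180 - 39 - 32
Third angle = 109 degrees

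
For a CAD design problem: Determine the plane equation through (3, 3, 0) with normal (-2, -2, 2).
d = n·P = (-2)(3) + (-2)(3) + (2)(0) = -12
Plane: -2x - 2y + 2z = -12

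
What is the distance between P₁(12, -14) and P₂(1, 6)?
Using the distance formula: d = sqrt((x₂-x₁)² + (y₂-y₁)²)
dx = 1 - 12 = -11
dy = 6 - (-14) = 20
d = sqrt((-11)² + 20²) = sqrt(121 + 400) = sqrt(521) = 22.83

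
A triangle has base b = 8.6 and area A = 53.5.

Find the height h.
A = ½bh  →  h = 2A/b
h = 2·53.5/8.6 = 12.44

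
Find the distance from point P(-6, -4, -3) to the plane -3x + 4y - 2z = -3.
d = |(-3)(-6) + 4(-4) + (-2)(-3) - (-3)| / √((-3)² + 4² + (-2)²) = 11/√29 = 2.043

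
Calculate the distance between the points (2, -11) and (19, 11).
Using the distance formula: d = sqrt((x₂-x₁)² + (y₂-y₁)²)
dx = 19 - 2 = 17
dy = 11 - (-11) = 22
d = sqrt(17² + 22²) = sqrt(289 + 484) = sqrt(773) = 27.80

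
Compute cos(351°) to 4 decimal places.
cos(351 degrees) = 0.9877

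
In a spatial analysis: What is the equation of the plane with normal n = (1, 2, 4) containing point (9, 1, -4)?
d = n·P = (1)(9) + (2)(1) + (4)(-4) = -5
Plane: x + 2y + 4z = -5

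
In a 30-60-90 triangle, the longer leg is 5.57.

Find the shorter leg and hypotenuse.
In a 30-60-90 triangle, sides are in ratio 1 : √3 : 2.
Long leg = short leg·√3  →  short leg = 5.57/√3 = 3.216
Hypotenuse = 2·(short leg) = 2·5.57/√3 = 6.432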